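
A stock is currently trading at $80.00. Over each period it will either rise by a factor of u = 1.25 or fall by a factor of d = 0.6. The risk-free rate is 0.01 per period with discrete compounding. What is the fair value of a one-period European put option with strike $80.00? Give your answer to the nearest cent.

$11.70

Risk-neutral probability p = (1 + 0.01 − 0.6)/(1.25 − 0.6) = 0.4100/0.6500 = 0.6308
Terminal stock prices: S_u = 100, S_d = 48
Terminal payoffs (K − S): max(-20, 0) = 0, max(32, 0) = 32
Node 0 (S = 80): V_0 = 1/1.01·[0.6308·0.0000 + 0.3692·32.0000] = 11.6984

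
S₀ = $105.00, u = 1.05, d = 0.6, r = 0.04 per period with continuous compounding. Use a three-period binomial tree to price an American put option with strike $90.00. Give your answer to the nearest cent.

$1.33

Risk-neutral probability p = (e^0.04 − 0.6)/(1.05 − 0.6) = 0.4408/0.4500 = 0.9796
Terminal stock prices: S_uuu = 121.6, S_uud = 69.46, S_udd = 39.69, S_ddd = 22.68
Terminal payoffs (K − S): max(-31.55, 0) = 0, max(20.54, 0) = 20.54, max(50.31, 0) = 50.31, max(67.32, 0) = 67.32
Node uu (S = 115.8): continuation = e^(−0.04)·[0.9796·0.0000 + 0.0204·20.5425] = 0.4030; exercise value = 0.0000 ≤ continuation, so V_uu = 0.4030
Node ud (S = 66.15): continuation = e^(−0.04)·[0.9796·20.5425 + 0.0204·50.3100] = 20.3210; exercise value = 23.8500 > continuation, so V_ud = 23.8500 (exercise)
Node dd (S = 37.8): continuation = e^(−0.04)·[0.9796·50.3100 + 0.0204·67.3200] = 48.6710; exercise value = 52.2000 > continuation, so V_dd = 52.2000 (exercise)
Node u (S = 110.2): continuation = e^(−0.04)·[0.9796·0.4030 + 0.0204·23.8500] = 0.8473; exercise value = 0.0000 ≤ continuation, so V_u = 0.8473
Node d (S = 63): continuation = e^(−0.04)·[0.9796·23.8500 + 0.0204·52.2000] = 23.4710; exercise value = 27.0000 > continuation, so V_d = 27.0000 (exercise)
Node 0 (S = 105): continuation = e^(−0.04)·[0.9796·0.8473 + 0.0204·27.0000] = 1.3272; exercise value = 0.0000 ≤ continuation, so V_0 = 1.3272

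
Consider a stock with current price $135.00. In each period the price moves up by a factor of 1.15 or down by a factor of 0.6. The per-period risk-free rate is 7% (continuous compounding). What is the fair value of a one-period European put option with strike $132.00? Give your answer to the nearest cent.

Risk-neutral probability p = (e^0.07 − 0.6)/(1.15 − 0.6) = 0.4725/0.5500 = 0.8591
Terminal stock prices: S_u = 155.2, S_d = 81
Terminal payoffs (K − S): max(-23.25, 0) = 0, max(51, 0) = 51
Node 0 (S = 135): V_0 = e^(−0.07)·[0.8591·0.0000 + 0.1409·51.0000] = 6.6998

$6.70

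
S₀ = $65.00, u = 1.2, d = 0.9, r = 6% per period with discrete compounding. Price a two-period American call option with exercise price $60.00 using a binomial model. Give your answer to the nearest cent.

Risk-neutral probability p = (1 + 0.06 − 0.9)/(1.2 − 0.9) = 0.1600/0.3000 = 0.5333
Terminal stock prices: S_uu = 93.6, S_ud = 70.2, S_dd = 52.65
Terminal payoffs (S − K): max(33.6, 0) = 33.6, max(10.2, 0) = 10.2, max(-7.35, 0) = 0
Node u (S = 78): continuation = 1/1.06·[0.5333·33.6000 + 0.4667·10.2000] = 21.3962; exercise value = 18.0000 ≤ continuation, so V_u = 21.3962
Node d (S = 58.5): continuation = 1/1.06·[0.5333·10.2000 + 0.4667·0.0000] = 5.1321; exercise value = 0.0000 ≤ continuation, so V_d = 5.1321
Node 0 (S = 65): continuation = 1/1.06·[0.5333·21.3962 + 0.4667·5.1321] = 13.0248; exercise value = 5.0000 ≤ continuation, so V_0 = 13.0248

$13.02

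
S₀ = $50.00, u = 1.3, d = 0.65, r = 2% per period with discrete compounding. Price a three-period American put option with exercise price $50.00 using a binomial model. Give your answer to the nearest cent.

Risk-neutral probability p = (1 + 0.02 − 0.65)/(1.3 − 0.65) = 0.3700/0.6500 = 0.5692
Terminal stock prices: S_uuu = 109.9, S_uud = 54.93, S_udd = 27.46, S_ddd = 13.73
Terminal payoffs (K − S): max(-59.85, 0) = 0, max(-4.925, 0) = 0, max(22.54, 0) = 22.54, max(36.27, 0) = 36.27
Node uu (S = 84.5): continuation = 1/1.02·[0.5692·0.0000 + 0.4308·0.0000] = 0.0000; exercise value = 0.0000 ≤ continuation, so V_uu = 0.0000
Node ud (S = 42.25): continuation = 1/1.02·[0.5692·0.0000 + 0.4308·22.5375] = 9.5181; exercise value = 7.7500 ≤ continuation, so V_ud = 9.5181
Node dd (S = 21.13): continuation = 1/1.02·[0.5692·22.5375 + 0.4308·36.2687] = 27.8946; exercise value = 28.8750 > continuation, so V_dd = 28.8750 (exercise)
Node u (S = 65): continuation = 1/1.02·[0.5692·0.0000 + 0.4308·9.5181] = 4.0197; exercise value = 0.0000 ≤ continuation, so V_u = 4.0197
Node d (S = 32.5): continuation = 1/1.02·[0.5692·9.5181 + 0.4308·28.8750] = 17.5063; exercise value = 17.5000 ≤ continuation, so V_d = 17.5063
Node 0 (S = 50): continuation = 1/1.02·[0.5692·4.0197 + 0.4308·17.5063] = 9.6366; exercise value = 0.0000 ≤ continuation, so V_0 = 9.6366

$9.64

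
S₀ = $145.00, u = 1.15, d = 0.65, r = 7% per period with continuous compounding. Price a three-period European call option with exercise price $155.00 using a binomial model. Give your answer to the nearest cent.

Risk-neutral probability p = (e^0.07 − 0.65)/(1.15 − 0.65) = 0.4225/0.5000 = 0.8450
Terminal stock prices: S_uuu = 220.5, S_uud = 124.6, S_udd = 70.45, S_ddd = 39.82
Terminal payoffs (S − K): max(65.53, 0) = 65.53, max(-30.35, 0) = 0, max(-84.55, 0) = 0, max(-115.2, 0) = 0
Node uu (S = 191.8): V_uu = e^(−0.07)·[0.8450·65.5269 + 0.1550·0.0000] = 51.6278
Node ud (S = 108.4): V_ud = e^(−0.07)·[0.8450·0.0000 + 0.1550·0.0000] = 0.0000
Node dd (S = 61.26): V_dd = e^(−0.07)·[0.8450·0.0000 + 0.1550·0.0000] = 0.0000
Node u (S = 166.8): V_u = e^(−0.07)·[0.8450·51.6278 + 0.1550·0.0000] = 40.6770
Node d (S = 94.25): V_d = e^(−0.07)·[0.8450·0.0000 + 0.1550·0.0000] = 0.0000
Node 0 (S = 145): V_0 = e^(−0.07)·[0.8450·40.6770 + 0.1550·0.0000] = 32.0489

$32.05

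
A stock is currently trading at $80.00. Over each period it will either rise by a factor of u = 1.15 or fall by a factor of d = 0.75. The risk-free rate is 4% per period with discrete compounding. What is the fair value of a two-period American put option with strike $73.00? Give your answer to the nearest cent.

Risk-neutral probability p = (1 + 0.04 − 0.75)/(1.15 − 0.75) = 0.2900/0.4000 = 0.7250
Terminal stock prices: S_uu = 105.8, S_ud = 69, S_dd = 45
Terminal payoffs (K − S): max(-32.8, 0) = 0, max(4, 0) = 4, max(28, 0) = 28
Node u (S = 92): continuation = 1/1.04·[0.7250·0.0000 + 0.2750·4.0000] = 1.0577; exercise value = 0.0000 ≤ continuation, so V_u = 1.0577
Node d (S = 60): continuation = 1/1.04·[0.7250·4.0000 + 0.2750·28.0000] = 10.1923; exercise value = 13.0000 > continuation, so V_d = 13.0000 (exercise)
Node 0 (S = 80): continuation = 1/1.04·[0.7250·1.0577 + 0.2750·13.0000] = 4.1748; exercise value = 0.0000 ≤ continuation, so V_0 = 4.1748

$4.17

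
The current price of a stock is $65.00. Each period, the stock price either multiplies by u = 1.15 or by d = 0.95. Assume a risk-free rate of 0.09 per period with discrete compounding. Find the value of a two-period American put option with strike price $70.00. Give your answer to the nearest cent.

$5.00

Risk-neutral probability p = (1 + 0.09 − 0.95)/(1.15 − 0.95) = 0.1400/0.2000 = 0.7000
Terminal stock prices: S_uu = 85.96, S_ud = 71.01, S_dd = 58.66
Terminal payoffs (K − S): max(-15.96, 0) = 0, max(-1.013, 0) = 0, max(11.34, 0) = 11.34
Node u (S = 74.75): continuation = 1/1.09·[0.7000·0.0000 + 0.3000·0.0000] = 0.0000; exercise value = 0.0000 ≤ continuation, so V_u = 0.0000
Node d (S = 61.75): continuation = 1/1.09·[0.7000·0.0000 + 0.3000·11.3375] = 3.1204; exercise value = 8.2500 > continuation, so V_d = 8.2500 (exercise)
Node 0 (S = 65): continuation = 1/1.09·[0.7000·0.0000 + 0.3000·8.2500] = 2.2706; exercise value = 5.0000 > continuation, so V_0 = 5.0000 (exercise)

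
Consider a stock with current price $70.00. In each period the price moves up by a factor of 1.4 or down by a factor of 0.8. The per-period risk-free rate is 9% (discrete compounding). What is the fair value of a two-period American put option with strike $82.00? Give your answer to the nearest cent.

Risk-neutral probability p = (1 + 0.09 − 0.8)/(1.4 − 0.8) = 0.2900/0.6000 = 0.4833
Terminal stock prices: S_uu = 137.2, S_ud = 78.4, S_dd = 44.8
Terminal payoffs (K − S): max(-55.2, 0) = 0, max(3.6, 0) = 3.6, max(37.2, 0) = 37.2
Node u (S = 98): continuation = 1/1.09·[0.4833·0.0000 + 0.5167·3.6000] = 1.7064; exercise value = 0.0000 ≤ continuation, so V_u = 1.7064
Node d (S = 56): continuation = 1/1.09·[0.4833·3.6000 + 0.5167·37.2000] = 19.2294; exercise value = 26.0000 > continuation, so V_d = 26.0000 (exercise)
Node 0 (S = 70): continuation = 1/1.09·[0.4833·1.7064 + 0.5167·26.0000] = 13.0808; exercise value = 12.0000 ≤ continuation, so V_0 = 13.0808

$13.08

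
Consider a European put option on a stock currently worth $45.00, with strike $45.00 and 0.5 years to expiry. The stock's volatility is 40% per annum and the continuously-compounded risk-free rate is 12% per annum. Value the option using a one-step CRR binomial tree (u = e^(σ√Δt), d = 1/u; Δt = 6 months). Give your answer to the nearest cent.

$4.83

CRR parameters: u = e^(σ√Δt) = e^(0.4·√0.5) = 1.3269, d = 1/u = 0.7536
Per-period rate: rΔt = 0.12·0.5 = 0.06, so R = e^0.06 = 1.0618
Risk-neutral probability p = (e^0.06 − 0.7536)/(1.3269 − 0.7536) = 0.3082/0.5733 = 0.5376
Terminal stock prices: S_u = 59.71, S_d = 33.91
Terminal payoffs (K − S): max(-14.71, 0) = 0, max(11.09, 0) = 11.09
Node 0 (S = 45): V_0 = e^(−0.06)·[0.5376·0.0000 + 0.4624·11.0863] = 4.8275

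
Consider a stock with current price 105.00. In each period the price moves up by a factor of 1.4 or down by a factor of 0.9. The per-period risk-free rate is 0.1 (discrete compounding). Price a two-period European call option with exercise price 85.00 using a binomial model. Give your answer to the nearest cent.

Risk-neutral probability p = (1 + 0.1 − 0.9)/(1.4 − 0.9) = 0.2000/0.5000 = 0.4000
Terminal stock prices: S_uu = 205.8, S_ud = 132.3, S_dd = 85.05
Terminal payoffs (S − K): max(120.8, 0) = 120.8, max(47.3, 0) = 47.3, max(0.05, 0) = 0.05
Node u (S = 147): V_u = 1/1.1·[0.4000·120.8000 + 0.6000·47.3000] = 69.7273
Node d (S = 94.5): V_d = 1/1.1·[0.4000·47.3000 + 0.6000·0.0500] = 17.2273
Node 0 (S = 105): V_0 = 1/1.1·[0.4000·69.7273 + 0.6000·17.2273] = 34.7521

34.75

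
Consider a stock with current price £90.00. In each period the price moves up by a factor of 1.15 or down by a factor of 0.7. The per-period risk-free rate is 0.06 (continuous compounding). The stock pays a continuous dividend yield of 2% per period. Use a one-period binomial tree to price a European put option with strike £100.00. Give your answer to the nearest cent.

Per-period risk-free factor R = e^0.06 = 1.0618; dividend-adjusted growth = e^(0.06−0.02) = 1.0408.
Risk-neutral probability p = (1.0408 − 0.7)/(1.15 − 0.7) = 0.3408/0.4500 = 0.7574
Terminal stock prices: S_u = 103.5, S_d = 63
Terminal payoffs (K − S): max(-3.5, 0) = 0, max(37, 0) = 37
Node 0 (S = 90): V_0 = e^(−0.06)·[0.7574·0.0000 + 0.2426·37.0000] = 8.4550

£8.45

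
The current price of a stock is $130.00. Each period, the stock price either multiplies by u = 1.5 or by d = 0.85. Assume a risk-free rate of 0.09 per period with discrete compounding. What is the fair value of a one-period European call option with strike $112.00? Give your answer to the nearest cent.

Risk-neutral probability p = (1 + 0.09 − 0.85)/(1.5 − 0.85) = 0.2400/0.6500 = 0.3692
Terminal stock prices: S_u = 195, S_d = 110.5
Terminal payoffs (S − K): max(83, 0) = 83, max(-1.5, 0) = 0
Node 0 (S = 130): V_0 = 1/1.09·[0.3692·83.0000 + 0.6308·0.0000] = 28.1157

$28.12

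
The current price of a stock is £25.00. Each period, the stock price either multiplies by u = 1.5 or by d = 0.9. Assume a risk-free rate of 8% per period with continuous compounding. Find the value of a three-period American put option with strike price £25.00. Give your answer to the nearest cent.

Risk-neutral probability p = (e^0.08 − 0.9)/(1.5 − 0.9) = 0.1833/0.6000 = 0.3055
Terminal stock prices: S_uuu = 84.38, S_uud = 50.62, S_udd = 30.38, S_ddd = 18.23
Terminal payoffs (K − S): max(-59.38, 0) = 0, max(-25.62, 0) = 0, max(-5.375, 0) = 0, max(6.775, 0) = 6.775
Node uu (S = 56.25): continuation = e^(−0.08)·[0.3055·0.0000 + 0.6945·0.0000] = 0.0000; exercise value = 0.0000 ≤ continuation, so V_uu = 0.0000
Node ud (S = 33.75): continuation = e^(−0.08)·[0.3055·0.0000 + 0.6945·0.0000] = 0.0000; exercise value = 0.0000 ≤ continuation, so V_ud = 0.0000
Node dd (S = 20.25): continuation = e^(−0.08)·[0.3055·0.0000 + 0.6945·6.7750] = 4.3436; exercise value = 4.7500 > continuation, so V_dd = 4.7500 (exercise)
Node u (S = 37.5): continuation = e^(−0.08)·[0.3055·0.0000 + 0.6945·0.0000] = 0.0000; exercise value = 0.0000 ≤ continuation, so V_u = 0.0000
Node d (S = 22.5): continuation = e^(−0.08)·[0.3055·0.0000 + 0.6945·4.7500] = 3.0453; exercise value = 2.5000 ≤ continuation, so V_d = 3.0453
Node 0 (S = 25): continuation = e^(−0.08)·[0.3055·0.0000 + 0.6945·3.0453] = 1.9524; exercise value = 0.0000 ≤ continuation, so V_0 = 1.9524

£1.95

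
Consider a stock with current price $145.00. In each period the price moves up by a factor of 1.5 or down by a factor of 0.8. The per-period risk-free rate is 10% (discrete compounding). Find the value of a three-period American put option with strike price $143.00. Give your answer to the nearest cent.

Risk-neutral probability p = (1 + 0.1 − 0.8)/(1.5 − 0.8) = 0.3000/0.7000 = 0.4286
Terminal stock prices: S_uuu = 489.4, S_uud = 261, S_udd = 139.2, S_ddd = 74.24
Terminal payoffs (K − S): max(-346.4, 0) = 0, max(-118, 0) = 0, max(3.8, 0) = 3.8, max(68.76, 0) = 68.76
Node uu (S = 326.2): continuation = 1/1.1·[0.4286·0.0000 + 0.5714·0.0000] = 0.0000; exercise value = 0.0000 ≤ continuation, so V_uu = 0.0000
Node ud (S = 174): continuation = 1/1.1·[0.4286·0.0000 + 0.5714·3.8000] = 1.9740; exercise value = 0.0000 ≤ continuation, so V_ud = 1.9740
Node dd (S = 92.8): continuation = 1/1.1·[0.4286·3.8000 + 0.5714·68.7600] = 37.2000; exercise value = 50.2000 > continuation, so V_dd = 50.2000 (exercise)
Node u (S = 217.5): continuation = 1/1.1·[0.4286·0.0000 + 0.5714·1.9740] = 1.0255; exercise value = 0.0000 ≤ continuation, so V_u = 1.0255
Node d (S = 116): continuation = 1/1.1·[0.4286·1.9740 + 0.5714·50.2000] = 26.8470; exercise value = 27.0000 > continuation, so V_d = 27.0000 (exercise)
Node 0 (S = 145): continuation = 1/1.1·[0.4286·1.0255 + 0.5714·27.0000] = 14.4255; exercise value = 0.0000 ≤ continuation, so V_0 = 14.4255

$14.43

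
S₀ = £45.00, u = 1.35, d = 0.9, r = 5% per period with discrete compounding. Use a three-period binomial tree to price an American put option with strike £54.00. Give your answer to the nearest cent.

£9.18

Risk-neutral probability p = (1 + 0.05 − 0.9)/(1.35 − 0.9) = 0.1500/0.4500 = 0.3333
Terminal stock prices: S_uuu = 110.7, S_uud = 73.81, S_udd = 49.21, S_ddd = 32.81
Terminal payoffs (K − S): max(-56.72, 0) = 0, max(-19.81, 0) = 0, max(4.792, 0) = 4.792, max(21.19, 0) = 21.19
Node uu (S = 82.01): continuation = 1/1.05·[0.3333·0.0000 + 0.6667·0.0000] = 0.0000; exercise value = 0.0000 ≤ continuation, so V_uu = 0.0000
Node ud (S = 54.68): continuation = 1/1.05·[0.3333·0.0000 + 0.6667·4.7925] = 3.0429; exercise value = 0.0000 ≤ continuation, so V_ud = 3.0429
Node dd (S = 36.45): continuation = 1/1.05·[0.3333·4.7925 + 0.6667·21.1950] = 14.9786; exercise value = 17.5500 > continuation, so V_dd = 17.5500 (exercise)
Node u (S = 60.75): continuation = 1/1.05·[0.3333·0.0000 + 0.6667·3.0429] = 1.9320; exercise value = 0.0000 ≤ continuation, so V_u = 1.9320
Node d (S = 40.5): continuation = 1/1.05·[0.3333·3.0429 + 0.6667·17.5500] = 12.1088; exercise value = 13.5000 > continuation, so V_d = 13.5000 (exercise)
Node 0 (S = 45): continuation = 1/1.05·[0.3333·1.9320 + 0.6667·13.5000] = 9.1848; exercise value = 9.0000 ≤ continuation, so V_0 = 9.1848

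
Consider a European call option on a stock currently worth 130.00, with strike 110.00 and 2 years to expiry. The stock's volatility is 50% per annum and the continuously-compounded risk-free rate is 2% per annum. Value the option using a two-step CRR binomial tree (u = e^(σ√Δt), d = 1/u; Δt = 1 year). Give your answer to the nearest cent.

46.04

CRR parameters: u = e^(σ√Δt) = e^(0.5·√1) = 1.6487, d = 1/u = 0.6065
Per-period rate: rΔt = 0.02·1 = 0.02, so R = e^0.02 = 1.0202
Risk-neutral probability p = (e^0.02 − 0.6065)/(1.6487 − 0.6065) = 0.4137/1.0422 = 0.3969
Terminal stock prices: S_uu = 353.4, S_ud = 130, S_dd = 47.82
Terminal payoffs (S − K): max(243.4, 0) = 243.4, max(20, 0) = 20, max(-62.18, 0) = 0
Node u (S = 214.3): V_u = e^(−0.02)·[0.3969·243.3766 + 0.6031·20.0000] = 106.5119
Node d (S = 78.85): V_d = e^(−0.02)·[0.3969·20.0000 + 0.6031·0.0000] = 7.7813
Node 0 (S = 130): V_0 = e^(−0.02)·[0.3969·106.5119 + 0.6031·7.7813] = 46.0398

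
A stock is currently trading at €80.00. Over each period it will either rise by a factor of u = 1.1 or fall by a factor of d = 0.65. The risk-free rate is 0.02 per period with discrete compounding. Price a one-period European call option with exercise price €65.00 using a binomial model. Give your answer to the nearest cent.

€18.54

Risk-neutral probability p = (1 + 0.02 − 0.65)/(1.1 − 0.65) = 0.3700/0.4500 = 0.8222
Terminal stock prices: S_u = 88, S_d = 52
Terminal payoffs (S − K): max(23, 0) = 23, max(-13, 0) = 0
Node 0 (S = 80): V_0 = 1/1.02·[0.8222·23.0000 + 0.1778·0.0000] = 18.5403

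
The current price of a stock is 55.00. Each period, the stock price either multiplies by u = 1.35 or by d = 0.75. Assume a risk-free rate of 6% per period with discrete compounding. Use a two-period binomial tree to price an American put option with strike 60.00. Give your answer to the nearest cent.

9.51

Risk-neutral probability p = (1 + 0.06 − 0.75)/(1.35 − 0.75) = 0.3100/0.6000 = 0.5167
Terminal stock prices: S_uu = 100.2, S_ud = 55.69, S_dd = 30.94
Terminal payoffs (K − S): max(-40.24, 0) = 0, max(4.312, 0) = 4.312, max(29.06, 0) = 29.06
Node u (S = 74.25): continuation = 1/1.06·[0.5167·0.0000 + 0.4833·4.3125] = 1.9664; exercise value = 0.0000 ≤ continuation, so V_u = 1.9664
Node d (S = 41.25): continuation = 1/1.06·[0.5167·4.3125 + 0.4833·29.0625] = 15.3538; exercise value = 18.7500 > continuation, so V_d = 18.7500 (exercise)
Node 0 (S = 55): continuation = 1/1.06·[0.5167·1.9664 + 0.4833·18.7500] = 9.5080; exercise value = 5.0000 ≤ continuation, so V_0 = 9.5080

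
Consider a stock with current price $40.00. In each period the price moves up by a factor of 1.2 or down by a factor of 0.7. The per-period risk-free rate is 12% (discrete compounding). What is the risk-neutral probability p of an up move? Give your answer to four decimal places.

Risk-neutral probability p = (1 + 0.12 − 0.7)/(1.2 − 0.7) = 0.4200/0.5000 = 0.8400

p = 0.8400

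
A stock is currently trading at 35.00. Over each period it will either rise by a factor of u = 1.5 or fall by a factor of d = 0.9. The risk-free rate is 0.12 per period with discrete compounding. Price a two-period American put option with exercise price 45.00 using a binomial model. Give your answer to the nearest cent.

10.00

Risk-neutral probability p = (1 + 0.12 − 0.9)/(1.5 − 0.9) = 0.2200/0.6000 = 0.3667
Terminal stock prices: S_uu = 78.75, S_ud = 47.25, S_dd = 28.35
Terminal payoffs (K − S): max(-33.75, 0) = 0, max(-2.25, 0) = 0, max(16.65, 0) = 16.65
Node u (S = 52.5): continuation = 1/1.12·[0.3667·0.0000 + 0.6333·0.0000] = 0.0000; exercise value = 0.0000 ≤ continuation, so V_u = 0.0000
Node d (S = 31.5): continuation = 1/1.12·[0.3667·0.0000 + 0.6333·16.6500] = 9.4152; exercise value = 13.5000 > continuation, so V_d = 13.5000 (exercise)
Node 0 (S = 35): continuation = 1/1.12·[0.3667·0.0000 + 0.6333·13.5000] = 7.6339; exercise value = 10.0000 > continuation, so V_0 = 10.0000 (exercise)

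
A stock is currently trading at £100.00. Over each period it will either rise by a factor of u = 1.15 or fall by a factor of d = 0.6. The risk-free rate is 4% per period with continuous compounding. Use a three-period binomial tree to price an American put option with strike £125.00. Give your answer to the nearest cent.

£25.79

Risk-neutral probability p = (e^0.04 − 0.6)/(1.15 − 0.6) = 0.4408/0.5500 = 0.8015
Terminal stock prices: S_uuu = 152.1, S_uud = 79.35, S_udd = 41.4, S_ddd = 21.6
Terminal payoffs (K − S): max(-27.09, 0) = 0, max(45.65, 0) = 45.65, max(83.6, 0) = 83.6, max(103.4, 0) = 103.4
Node uu (S = 132.2): continuation = e^(−0.04)·[0.8015·0.0000 + 0.1985·45.6500] = 8.7074; exercise value = 0.0000 ≤ continuation, so V_uu = 8.7074
Node ud (S = 69): continuation = e^(−0.04)·[0.8015·45.6500 + 0.1985·83.6000] = 51.0987; exercise value = 56.0000 > continuation, so V_ud = 56.0000 (exercise)
Node dd (S = 36): continuation = e^(−0.04)·[0.8015·83.6000 + 0.1985·103.4000] = 84.0987; exercise value = 89.0000 > continuation, so V_dd = 89.0000 (exercise)
Node u (S = 115): continuation = e^(−0.04)·[0.8015·8.7074 + 0.1985·56.0000] = 17.3866; exercise value = 10.0000 ≤ continuation, so V_u = 17.3866
Node d (S = 60): continuation = e^(−0.04)·[0.8015·56.0000 + 0.1985·89.0000] = 60.0987; exercise value = 65.0000 > continuation, so V_d = 65.0000 (exercise)
Node 0 (S = 100): continuation = e^(−0.04)·[0.8015·17.3866 + 0.1985·65.0000] = 25.7867; exercise value = 25.0000 ≤ continuation, so V_0 = 25.7867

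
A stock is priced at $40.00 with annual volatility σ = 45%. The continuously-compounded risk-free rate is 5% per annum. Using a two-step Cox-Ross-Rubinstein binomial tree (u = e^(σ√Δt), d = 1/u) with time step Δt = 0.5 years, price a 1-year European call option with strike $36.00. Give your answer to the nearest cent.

CRR parameters: u = e^(σ√Δt) = e^(0.45·√0.5) = 1.3746, d = 1/u = 0.7275
Per-period rate: rΔt = 0.05·0.5 = 0.025, so R = e^0.025 = 1.0253
Risk-neutral probability p = (e^0.025 − 0.7275)/(1.3746 − 0.7275) = 0.2979/0.6472 = 0.4602
Terminal stock prices: S_uu = 75.59, S_ud = 40, S_dd = 21.17
Terminal payoffs (S − K): max(39.59, 0) = 39.59, max(4, 0) = 4, max(-14.83, 0) = 0
Node u (S = 54.99): V_u = e^(−0.025)·[0.4602·39.5863 + 0.5398·4.0000] = 19.8748
Node d (S = 29.1): V_d = e^(−0.025)·[0.4602·4.0000 + 0.5398·0.0000] = 1.7955
Node 0 (S = 40): V_0 = e^(−0.025)·[0.4602·19.8748 + 0.5398·1.7955] = 9.8664

$9.87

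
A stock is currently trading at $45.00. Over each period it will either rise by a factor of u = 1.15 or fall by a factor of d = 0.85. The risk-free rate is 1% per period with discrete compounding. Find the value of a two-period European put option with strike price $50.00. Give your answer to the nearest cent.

Risk-neutral probability p = (1 + 0.01 − 0.85)/(1.15 − 0.85) = 0.1600/0.3000 = 0.5333
Terminal stock prices: S_uu = 59.51, S_ud = 43.99, S_dd = 32.51
Terminal payoffs (K − S): max(-9.512, 0) = 0, max(6.013, 0) = 6.013, max(17.49, 0) = 17.49
Node u (S = 51.75): V_u = 1/1.01·[0.5333·0.0000 + 0.4667·6.0125] = 2.7781
Node d (S = 38.25): V_d = 1/1.01·[0.5333·6.0125 + 0.4667·17.4875] = 11.2550
Node 0 (S = 45): V_0 = 1/1.01·[0.5333·2.7781 + 0.4667·11.2550] = 6.6673

$6.67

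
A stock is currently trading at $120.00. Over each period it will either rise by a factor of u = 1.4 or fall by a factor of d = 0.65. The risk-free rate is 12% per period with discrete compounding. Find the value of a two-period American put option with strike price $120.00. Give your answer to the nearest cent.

$16.01

Risk-neutral probability p = (1 + 0.12 − 0.65)/(1.4 − 0.65) = 0.4700/0.7500 = 0.6267
Terminal stock prices: S_uu = 235.2, S_ud = 109.2, S_dd = 50.7
Terminal payoffs (K − S): max(-115.2, 0) = 0, max(10.8, 0) = 10.8, max(69.3, 0) = 69.3
Node u (S = 168): continuation = 1/1.12·[0.6267·0.0000 + 0.3733·10.8000] = 3.6000; exercise value = 0.0000 ≤ continuation, so V_u = 3.6000
Node d (S = 78): continuation = 1/1.12·[0.6267·10.8000 + 0.3733·69.3000] = 29.1429; exercise value = 42.0000 > continuation, so V_d = 42.0000 (exercise)
Node 0 (S = 120): continuation = 1/1.12·[0.6267·3.6000 + 0.3733·42.0000] = 16.0143; exercise value = 0.0000 ≤ continuation, so V_0 = 16.0143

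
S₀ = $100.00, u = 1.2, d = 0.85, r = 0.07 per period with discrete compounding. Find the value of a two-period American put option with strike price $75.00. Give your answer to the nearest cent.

$0.33

Risk-neutral probability p = (1 + 0.07 − 0.85)/(1.2 − 0.85) = 0.2200/0.3500 = 0.6286
Terminal stock prices: S_uu = 144, S_ud = 102, S_dd = 72.25
Terminal payoffs (K − S): max(-69, 0) = 0, max(-27, 0) = 0, max(2.75, 0) = 2.75
Node u (S = 120): continuation = 1/1.07·[0.6286·0.0000 + 0.3714·0.0000] = 0.0000; exercise value = 0.0000 ≤ continuation, so V_u = 0.0000
Node d (S = 85): continuation = 1/1.07·[0.6286·0.0000 + 0.3714·2.7500] = 0.9546; exercise value = 0.0000 ≤ continuation, so V_d = 0.9546
Node 0 (S = 100): continuation = 1/1.07·[0.6286·0.0000 + 0.3714·0.9546] = 0.3314; exercise value = 0.0000 ≤ continuation, so V_0 = 0.3314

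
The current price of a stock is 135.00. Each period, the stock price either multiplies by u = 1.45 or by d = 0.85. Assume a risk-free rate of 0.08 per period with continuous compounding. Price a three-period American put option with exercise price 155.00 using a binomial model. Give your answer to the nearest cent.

Risk-neutral probability p = (e^0.08 − 0.85)/(1.45 − 0.85) = 0.2333/0.6000 = 0.3888
Terminal stock prices: S_uuu = 411.6, S_uud = 241.3, S_udd = 141.4, S_ddd = 82.91
Terminal payoffs (K − S): max(-256.6, 0) = 0, max(-86.26, 0) = 0, max(13.57, 0) = 13.57, max(72.09, 0) = 72.09
Node uu (S = 283.8): continuation = e^(−0.08)·[0.3888·0.0000 + 0.6112·0.0000] = 0.0000; exercise value = 0.0000 ≤ continuation, so V_uu = 0.0000
Node ud (S = 166.4): continuation = e^(−0.08)·[0.3888·0.0000 + 0.6112·13.5706] = 7.6565; exercise value = 0.0000 ≤ continuation, so V_ud = 7.6565
Node dd (S = 97.54): continuation = e^(−0.08)·[0.3888·13.5706 + 0.6112·72.0931] = 45.5455; exercise value = 57.4625 > continuation, so V_dd = 57.4625 (exercise)
Node u (S = 195.8): continuation = e^(−0.08)·[0.3888·0.0000 + 0.6112·7.6565] = 4.3198; exercise value = 0.0000 ≤ continuation, so V_u = 4.3198
Node d (S = 114.8): continuation = e^(−0.08)·[0.3888·7.6565 + 0.6112·57.4625] = 35.1683; exercise value = 40.2500 > continuation, so V_d = 40.2500 (exercise)
Node 0 (S = 135): continuation = e^(−0.08)·[0.3888·4.3198 + 0.6112·40.2500] = 24.2594; exercise value = 20.0000 ≤ continuation, so V_0 = 24.2594

24.26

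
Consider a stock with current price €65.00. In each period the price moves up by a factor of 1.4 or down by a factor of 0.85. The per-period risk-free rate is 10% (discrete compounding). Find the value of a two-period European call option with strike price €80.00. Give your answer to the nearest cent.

€8.09

Risk-neutral probability p = (1 + 0.1 − 0.85)/(1.4 − 0.85) = 0.2500/0.5500 = 0.4545
Terminal stock prices: S_uu = 127.4, S_ud = 77.35, S_dd = 46.96
Terminal payoffs (S − K): max(47.4, 0) = 47.4, max(-2.65, 0) = 0, max(-33.04, 0) = 0
Node u (S = 91): V_u = 1/1.1·[0.4545·47.4000 + 0.5455·0.0000] = 19.5868
Node d (S = 55.25): V_d = 1/1.1·[0.4545·0.0000 + 0.5455·0.0000] = 0.0000
Node 0 (S = 65): V_0 = 1/1.1·[0.4545·19.5868 + 0.5455·0.0000] = 8.0937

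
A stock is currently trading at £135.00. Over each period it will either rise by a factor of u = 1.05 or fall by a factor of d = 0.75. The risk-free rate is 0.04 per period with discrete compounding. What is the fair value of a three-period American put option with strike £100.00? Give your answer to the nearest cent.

Risk-neutral probability p = (1 + 0.04 − 0.75)/(1.05 − 0.75) = 0.2900/0.3000 = 0.9667
Terminal stock prices: S_uuu = 156.3, S_uud = 111.6, S_udd = 79.73, S_ddd = 56.95
Terminal payoffs (K − S): max(-56.28, 0) = 0, max(-11.63, 0) = 0, max(20.27, 0) = 20.27, max(43.05, 0) = 43.05
Node uu (S = 148.8): continuation = 1/1.04·[0.9667·0.0000 + 0.0333·0.0000] = 0.0000; exercise value = 0.0000 ≤ continuation, so V_uu = 0.0000
Node ud (S = 106.3): continuation = 1/1.04·[0.9667·0.0000 + 0.0333·20.2656] = 0.6495; exercise value = 0.0000 ≤ continuation, so V_ud = 0.6495
Node dd (S = 75.94): continuation = 1/1.04·[0.9667·20.2656 + 0.0333·43.0469] = 20.2163; exercise value = 24.0625 > continuation, so V_dd = 24.0625 (exercise)
Node u (S = 141.8): continuation = 1/1.04·[0.9667·0.0000 + 0.0333·0.6495] = 0.0208; exercise value = 0.0000 ≤ continuation, so V_u = 0.0208
Node d (S = 101.2): continuation = 1/1.04·[0.9667·0.6495 + 0.0333·24.0625] = 1.3750; exercise value = 0.0000 ≤ continuation, so V_d = 1.3750
Node 0 (S = 135): continuation = 1/1.04·[0.9667·0.0208 + 0.0333·1.3750] = 0.0634; exercise value = 0.0000 ≤ continuation, so V_0 = 0.0634

£0.06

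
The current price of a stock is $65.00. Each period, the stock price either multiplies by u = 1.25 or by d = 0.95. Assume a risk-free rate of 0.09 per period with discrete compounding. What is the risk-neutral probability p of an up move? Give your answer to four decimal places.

p = 0.4667

Risk-neutral probability p = (1 + 0.09 − 0.95)/(1.25 − 0.95) = 0.1400/0.3000 = 0.4667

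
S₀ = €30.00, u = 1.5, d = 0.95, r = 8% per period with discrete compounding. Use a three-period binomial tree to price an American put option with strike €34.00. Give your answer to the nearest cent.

Risk-neutral probability p = (1 + 0.08 − 0.95)/(1.5 − 0.95) = 0.1300/0.5500 = 0.2364
Terminal stock prices: S_uuu = 101.2, S_uud = 64.12, S_udd = 40.61, S_ddd = 25.72
Terminal payoffs (K − S): max(-67.25, 0) = 0, max(-30.12, 0) = 0, max(-6.612, 0) = 0, max(8.279, 0) = 8.279
Node uu (S = 67.5): continuation = 1/1.08·[0.2364·0.0000 + 0.7636·0.0000] = 0.0000; exercise value = 0.0000 ≤ continuation, so V_uu = 0.0000
Node ud (S = 42.75): continuation = 1/1.08·[0.2364·0.0000 + 0.7636·0.0000] = 0.0000; exercise value = 0.0000 ≤ continuation, so V_ud = 0.0000
Node dd (S = 27.07): continuation = 1/1.08·[0.2364·0.0000 + 0.7636·8.2788] = 5.8537; exercise value = 6.9250 > continuation, so V_dd = 6.9250 (exercise)
Node u (S = 45): continuation = 1/1.08·[0.2364·0.0000 + 0.7636·0.0000] = 0.0000; exercise value = 0.0000 ≤ continuation, so V_u = 0.0000
Node d (S = 28.5): continuation = 1/1.08·[0.2364·0.0000 + 0.7636·6.9250] = 4.8965; exercise value = 5.5000 > continuation, so V_d = 5.5000 (exercise)
Node 0 (S = 30): continuation = 1/1.08·[0.2364·0.0000 + 0.7636·5.5000] = 3.8889; exercise value = 4.0000 > continuation, so V_0 = 4.0000 (exercise)

€4.00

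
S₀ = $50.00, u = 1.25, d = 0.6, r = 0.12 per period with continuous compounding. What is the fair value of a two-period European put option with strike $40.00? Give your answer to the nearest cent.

$1.22

Risk-neutral probability p = (e^0.12 − 0.6)/(1.25 − 0.6) = 0.5275/0.6500 = 0.8115
Terminal stock prices: S_uu = 78.12, S_ud = 37.5, S_dd = 18
Terminal payoffs (K − S): max(-38.12, 0) = 0, max(2.5, 0) = 2.5, max(22, 0) = 22
Node u (S = 62.5): V_u = e^(−0.12)·[0.8115·0.0000 + 0.1885·2.5000] = 0.4179
Node d (S = 30): V_d = e^(−0.12)·[0.8115·2.5000 + 0.1885·22.0000] = 5.4768
Node 0 (S = 50): V_0 = e^(−0.12)·[0.8115·0.4179 + 0.1885·5.4768] = 1.2163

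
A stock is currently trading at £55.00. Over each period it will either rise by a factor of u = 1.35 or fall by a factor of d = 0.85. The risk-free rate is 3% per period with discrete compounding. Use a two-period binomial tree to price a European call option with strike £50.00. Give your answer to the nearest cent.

Risk-neutral probability p = (1 + 0.03 − 0.85)/(1.35 − 0.85) = 0.1800/0.5000 = 0.3600
Terminal stock prices: S_uu = 100.2, S_ud = 63.11, S_dd = 39.74
Terminal payoffs (S − K): max(50.24, 0) = 50.24, max(13.11, 0) = 13.11, max(-10.26, 0) = 0
Node u (S = 74.25): V_u = 1/1.03·[0.3600·50.2375 + 0.6400·13.1125] = 25.7063
Node d (S = 46.75): V_d = 1/1.03·[0.3600·13.1125 + 0.6400·0.0000] = 4.5830
Node 0 (S = 55): V_0 = 1/1.03·[0.3600·25.7063 + 0.6400·4.5830] = 11.8324

£11.83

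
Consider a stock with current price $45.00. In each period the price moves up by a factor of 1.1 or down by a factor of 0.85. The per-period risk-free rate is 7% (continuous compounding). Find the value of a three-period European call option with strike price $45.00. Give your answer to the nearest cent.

Risk-neutral probability p = (e^0.07 − 0.85)/(1.1 − 0.85) = 0.2225/0.2500 = 0.8900
Terminal stock prices: S_uuu = 59.9, S_uud = 46.28, S_udd = 35.76, S_ddd = 27.64
Terminal payoffs (S − K): max(14.9, 0) = 14.9, max(1.283, 0) = 1.283, max(-9.236, 0) = 0, max(-17.36, 0) = 0
Node uu (S = 54.45): V_uu = e^(−0.07)·[0.8900·14.8950 + 0.1100·1.2825] = 12.4923
Node ud (S = 42.08): V_ud = e^(−0.07)·[0.8900·1.2825 + 0.1100·0.0000] = 1.0643
Node dd (S = 32.51): V_dd = e^(−0.07)·[0.8900·0.0000 + 0.1100·0.0000] = 0.0000
Node u (S = 49.5): V_u = e^(−0.07)·[0.8900·12.4923 + 0.1100·1.0643] = 10.4760
Node d (S = 38.25): V_d = e^(−0.07)·[0.8900·1.0643 + 0.1100·0.0000] = 0.8832
Node 0 (S = 45): V_0 = e^(−0.07)·[0.8900·10.4760 + 0.1100·0.8832] = 8.7842

$8.78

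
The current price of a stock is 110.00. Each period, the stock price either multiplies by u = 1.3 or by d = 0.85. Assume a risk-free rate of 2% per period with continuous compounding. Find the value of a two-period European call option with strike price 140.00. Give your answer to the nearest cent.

Risk-neutral probability p = (e^0.02 − 0.85)/(1.3 − 0.85) = 0.1702/0.4500 = 0.3782
Terminal stock prices: S_uu = 185.9, S_ud = 121.5, S_dd = 79.47
Terminal payoffs (S − K): max(45.9, 0) = 45.9, max(-18.45, 0) = 0, max(-60.53, 0) = 0
Node u (S = 143): V_u = e^(−0.02)·[0.3782·45.9000 + 0.6218·0.0000] = 17.0168
Node d (S = 93.5): V_d = e^(−0.02)·[0.3782·0.0000 + 0.6218·0.0000] = 0.0000
Node 0 (S = 110): V_0 = e^(−0.02)·[0.3782·17.0168 + 0.6218·0.0000] = 6.3087

6.31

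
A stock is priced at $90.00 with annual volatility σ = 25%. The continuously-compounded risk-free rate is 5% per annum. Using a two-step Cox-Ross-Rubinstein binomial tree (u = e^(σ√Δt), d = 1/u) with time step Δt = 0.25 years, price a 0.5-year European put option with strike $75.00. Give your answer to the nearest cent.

CRR parameters: u = e^(σ√Δt) = e^(0.25·√0.25) = 1.1331, d = 1/u = 0.8825
Per-period rate: rΔt = 0.05·0.25 = 0.0125, so R = e^0.0125 = 1.0126
Risk-neutral probability p = (e^0.0125 − 0.8825)/(1.1331 − 0.8825) = 0.1301/0.2507 = 0.5190
Terminal stock prices: S_uu = 115.6, S_ud = 90, S_dd = 70.09
Terminal payoffs (K − S): max(-40.56, 0) = 0, max(-15, 0) = 0, max(4.908, 0) = 4.908
Node u (S = 102): V_u = e^(−0.0125)·[0.5190·0.0000 + 0.4810·0.0000] = 0.0000
Node d (S = 79.42): V_d = e^(−0.0125)·[0.5190·0.0000 + 0.4810·4.9079] = 2.3315
Node 0 (S = 90): V_0 = e^(−0.0125)·[0.5190·0.0000 + 0.4810·2.3315] = 1.1076

$1.11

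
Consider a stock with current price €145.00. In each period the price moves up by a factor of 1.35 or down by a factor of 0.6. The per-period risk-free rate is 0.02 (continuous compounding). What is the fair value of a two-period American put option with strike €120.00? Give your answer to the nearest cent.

€14.83

Risk-neutral probability p = (e^0.02 − 0.6)/(1.35 − 0.6) = 0.4202/0.7500 = 0.5603
Terminal stock prices: S_uu = 264.3, S_ud = 117.4, S_dd = 52.2
Terminal payoffs (K − S): max(-144.3, 0) = 0, max(2.55, 0) = 2.55, max(67.8, 0) = 67.8
Node u (S = 195.8): continuation = e^(−0.02)·[0.5603·0.0000 + 0.4397·2.5500] = 1.0991; exercise value = 0.0000 ≤ continuation, so V_u = 1.0991
Node d (S = 87): continuation = e^(−0.02)·[0.5603·2.5500 + 0.4397·67.8000] = 30.6238; exercise value = 33.0000 > continuation, so V_d = 33.0000 (exercise)
Node 0 (S = 145): continuation = e^(−0.02)·[0.5603·1.0991 + 0.4397·33.0000] = 14.8274; exercise value = 0.0000 ≤ continuation, so V_0 = 14.8274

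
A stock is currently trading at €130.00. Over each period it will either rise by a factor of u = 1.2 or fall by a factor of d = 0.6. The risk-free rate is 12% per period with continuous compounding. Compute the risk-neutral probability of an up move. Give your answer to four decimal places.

Risk-neutral probability p = (e^0.12 − 0.6)/(1.2 − 0.6) = 0.5275/0.6000 = 0.8792

p = 0.8792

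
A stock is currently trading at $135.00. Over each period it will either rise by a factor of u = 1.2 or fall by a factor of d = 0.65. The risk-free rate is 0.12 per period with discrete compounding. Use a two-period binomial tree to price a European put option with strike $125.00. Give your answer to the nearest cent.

Risk-neutral probability p = (1 + 0.12 − 0.65)/(1.2 − 0.65) = 0.4700/0.5500 = 0.8545
Terminal stock prices: S_uu = 194.4, S_ud = 105.3, S_dd = 57.04
Terminal payoffs (K − S): max(-69.4, 0) = 0, max(19.7, 0) = 19.7, max(67.96, 0) = 67.96
Node u (S = 162): V_u = 1/1.12·[0.8545·0.0000 + 0.1455·19.7000] = 2.5584
Node d (S = 87.75): V_d = 1/1.12·[0.8545·19.7000 + 0.1455·67.9625] = 23.8571
Node 0 (S = 135): V_0 = 1/1.12·[0.8545·2.5584 + 0.1455·23.8571] = 5.0504

$5.05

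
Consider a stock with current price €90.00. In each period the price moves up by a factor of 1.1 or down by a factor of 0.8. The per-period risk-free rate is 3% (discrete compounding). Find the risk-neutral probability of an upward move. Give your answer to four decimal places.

p = 0.7667

Risk-neutral probability p = (1 + 0.03 − 0.8)/(1.1 − 0.8) = 0.2300/0.3000 = 0.7667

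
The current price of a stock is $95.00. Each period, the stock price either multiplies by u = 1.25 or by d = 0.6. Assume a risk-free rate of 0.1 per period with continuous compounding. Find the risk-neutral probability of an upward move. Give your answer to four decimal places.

Risk-neutral probability p = (e^0.1 − 0.6)/(1.25 − 0.6) = 0.5052/0.6500 = 0.7772

p = 0.7772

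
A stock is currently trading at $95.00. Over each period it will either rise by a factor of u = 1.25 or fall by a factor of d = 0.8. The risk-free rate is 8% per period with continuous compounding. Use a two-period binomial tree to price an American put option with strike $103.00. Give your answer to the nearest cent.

Risk-neutral probability p = (e^0.08 − 0.8)/(1.25 − 0.8) = 0.2833/0.4500 = 0.6295
Terminal stock prices: S_uu = 148.4, S_ud = 95, S_dd = 60.8
Terminal payoffs (K − S): max(-45.44, 0) = 0, max(8, 0) = 8, max(42.2, 0) = 42.2
Node u (S = 118.8): continuation = e^(−0.08)·[0.6295·0.0000 + 0.3705·8.0000] = 2.7359; exercise value = 0.0000 ≤ continuation, so V_u = 2.7359
Node d (S = 76): continuation = e^(−0.08)·[0.6295·8.0000 + 0.3705·42.2000] = 19.0810; exercise value = 27.0000 > continuation, so V_d = 27.0000 (exercise)
Node 0 (S = 95): continuation = e^(−0.08)·[0.6295·2.7359 + 0.3705·27.0000] = 10.8236; exercise value = 8.0000 ≤ continuation, so V_0 = 10.8236

$10.82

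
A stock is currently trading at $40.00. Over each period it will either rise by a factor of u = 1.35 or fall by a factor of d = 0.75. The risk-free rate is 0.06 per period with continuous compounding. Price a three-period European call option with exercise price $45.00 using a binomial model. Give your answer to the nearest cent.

$9.41

Risk-neutral probability p = (e^0.06 − 0.75)/(1.35 − 0.75) = 0.3118/0.6000 = 0.5197
Terminal stock prices: S_uuu = 98.42, S_uud = 54.68, S_udd = 30.38, S_ddd = 16.88
Terminal payoffs (S − K): max(53.42, 0) = 53.42, max(9.675, 0) = 9.675, max(-14.62, 0) = 0, max(-28.12, 0) = 0
Node uu (S = 72.9): V_uu = e^(−0.06)·[0.5197·53.4150 + 0.4803·9.6750] = 30.5206
Node ud (S = 40.5): V_ud = e^(−0.06)·[0.5197·9.6750 + 0.4803·0.0000] = 4.7355
Node dd (S = 22.5): V_dd = e^(−0.06)·[0.5197·0.0000 + 0.4803·0.0000] = 0.0000
Node u (S = 54): V_u = e^(−0.06)·[0.5197·30.5206 + 0.4803·4.7355] = 17.0805
Node d (S = 30): V_d = e^(−0.06)·[0.5197·4.7355 + 0.4803·0.0000] = 2.3179
Node 0 (S = 40): V_0 = e^(−0.06)·[0.5197·17.0805 + 0.4803·2.3179] = 9.4086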